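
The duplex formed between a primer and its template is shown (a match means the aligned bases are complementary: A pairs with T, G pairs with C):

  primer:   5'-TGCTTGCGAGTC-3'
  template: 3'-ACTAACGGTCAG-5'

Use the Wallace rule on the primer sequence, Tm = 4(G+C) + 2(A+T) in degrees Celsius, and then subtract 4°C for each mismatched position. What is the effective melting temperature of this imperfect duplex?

Primer base counts: A=1, T=4, G=4, C=3 → A+T=5, G+C=7
Perfect-match Tm = 2(5) + 4(7) = 10 + 28 = 38°C
Mismatches (positions where the bases are not complementary): 2 (at positions 3, 8)
Effective Tm = 38 − 2×4 = 38 − 8 = 30°C

30°C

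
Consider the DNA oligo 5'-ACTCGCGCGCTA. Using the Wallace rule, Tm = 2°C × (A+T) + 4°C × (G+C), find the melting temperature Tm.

Scanning the sequence gives A=2, C=5, T=2, G=3.
AT pairs contribute 4, GC pairs contribute 8.
Tm = 4·8 + 2·4 = 32 + 8 = 40°C

40°C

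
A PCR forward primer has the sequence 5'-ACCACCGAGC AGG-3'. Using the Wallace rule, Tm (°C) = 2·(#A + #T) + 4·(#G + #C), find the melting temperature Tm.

44°C

Base counts: A=4, G=4, T=0, C=5
A+T = 4, G+C = 9
Tm = 2(4) + 4(9) = 8 + 36 = 44°C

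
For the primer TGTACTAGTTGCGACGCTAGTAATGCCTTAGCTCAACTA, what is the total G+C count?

17

Base counts: A=10, G=8, C=9, T=12
Total G or C: 8 + 9 = 17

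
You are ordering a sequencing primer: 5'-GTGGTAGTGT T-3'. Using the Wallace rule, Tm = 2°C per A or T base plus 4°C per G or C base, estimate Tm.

Counting bases: A=1, G=5, T=5, C=0
A+T = 6, G+C = 5
Tm = 2(6) + 4(5) = 12 + 20 = 32°C

32°C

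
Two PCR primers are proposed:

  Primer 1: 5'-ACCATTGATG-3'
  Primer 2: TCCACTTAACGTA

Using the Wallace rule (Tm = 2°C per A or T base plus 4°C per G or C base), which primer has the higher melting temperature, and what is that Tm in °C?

Primer 2, 36°C

Primer 1: A+T=6, G+C=4 → Tm = 2(6)+4(4) = 28°C
Primer 2: A+T=8, G+C=5 → Tm = 2(8)+4(5) = 36°C
28°C vs 36°C → primer 2 is higher.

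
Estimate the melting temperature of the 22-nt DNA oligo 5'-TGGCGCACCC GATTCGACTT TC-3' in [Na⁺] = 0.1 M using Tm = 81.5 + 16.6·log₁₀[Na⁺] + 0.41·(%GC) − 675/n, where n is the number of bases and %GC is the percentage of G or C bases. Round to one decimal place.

58.4°C

Length n = 22. Base counts: G=5, T=6, C=8, A=3
G+C = 13, so %GC = 13/22 × 100 = 59.091%
Salt term: 16.6 × (-1) = -16.6
GC term: 0.41 × 59.091 = 24.227; length term: −675/22 = −30.682
Tm = 81.5 + (-16.6) + 24.227 − 30.682 = 58.445 → 58.4°C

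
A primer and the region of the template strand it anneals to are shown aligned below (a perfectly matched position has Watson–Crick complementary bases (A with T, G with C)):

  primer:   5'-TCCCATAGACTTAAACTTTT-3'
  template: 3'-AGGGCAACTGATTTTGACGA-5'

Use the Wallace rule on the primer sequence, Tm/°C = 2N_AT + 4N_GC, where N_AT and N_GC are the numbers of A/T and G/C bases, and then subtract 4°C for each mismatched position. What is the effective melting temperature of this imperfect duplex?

32°C

Primer base counts: A=6, T=8, G=1, C=5 → A+T=14, G+C=6
Perfect-match Tm = 2(14) + 4(6) = 28 + 24 = 52°C
Mismatches (positions where the bases are not complementary): 5 (at positions 5, 7, 12, 18, 19)
Effective Tm = 52 − 5×4 = 52 − 20 = 32°C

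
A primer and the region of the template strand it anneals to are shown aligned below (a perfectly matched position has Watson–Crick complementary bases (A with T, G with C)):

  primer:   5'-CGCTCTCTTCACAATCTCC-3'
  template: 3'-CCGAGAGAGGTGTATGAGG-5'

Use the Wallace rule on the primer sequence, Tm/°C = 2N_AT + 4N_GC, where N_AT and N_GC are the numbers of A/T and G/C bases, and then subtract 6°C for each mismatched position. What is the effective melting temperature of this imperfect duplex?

34°C

Primer base counts: A=3, T=6, G=1, C=9 → A+T=9, G+C=10
Perfect-match Tm = 2(9) + 4(10) = 18 + 40 = 58°C
Mismatches (positions where the bases are not complementary): 4 (at positions 1, 9, 14, 15)
Effective Tm = 58 − 4×6 = 58 − 24 = 34°C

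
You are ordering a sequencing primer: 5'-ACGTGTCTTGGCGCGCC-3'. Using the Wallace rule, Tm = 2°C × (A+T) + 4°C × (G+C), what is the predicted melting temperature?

58°C

Counting bases: G=6, C=6, A=1, T=4
A+T = 5, G+C = 12
Tm = 4·12 + 2·5 = 48 + 10 = 58°C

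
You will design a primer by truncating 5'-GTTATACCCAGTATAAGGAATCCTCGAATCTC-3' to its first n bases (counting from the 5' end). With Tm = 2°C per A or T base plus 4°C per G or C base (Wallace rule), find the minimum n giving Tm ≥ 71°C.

First 25 bases: GTTATACCCAGTATAAGGAATCCTC → Tm = 70°C (< 71°C)
First 26 bases: GTTATACCCAGTATAAGGAATCCTCG → Tm = 74°C (≥ 71°C)
Since every base adds ≥2°C, Tm only increases with n, so the threshold is first crossed at n = 26.

n = 26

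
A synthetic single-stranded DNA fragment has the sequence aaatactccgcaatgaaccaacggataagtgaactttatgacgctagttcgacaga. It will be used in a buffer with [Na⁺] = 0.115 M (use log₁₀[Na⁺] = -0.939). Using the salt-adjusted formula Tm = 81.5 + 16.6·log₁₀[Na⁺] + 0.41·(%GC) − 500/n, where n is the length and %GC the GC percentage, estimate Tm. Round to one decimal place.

73.8°C

Length n = 56. Counting bases: A=21, C=12, T=12, G=11
G+C = 23, so %GC = 23/56 × 100 = 41.071%
Salt term: 16.6 × (-0.939) = -15.587
GC term: 0.41 × 41.071 = 16.839; length term: −500/56 = −8.929
Tm = 81.5 + (-15.587) + 16.839 − 8.929 = 73.823 → 73.8°C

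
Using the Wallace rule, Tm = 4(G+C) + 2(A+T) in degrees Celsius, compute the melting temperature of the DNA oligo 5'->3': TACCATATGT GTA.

Counting bases: G=2, A=4, C=2, T=5
A+T = 9, G+C = 4
Tm = 2×9 + 4×4 = 34°C

34°C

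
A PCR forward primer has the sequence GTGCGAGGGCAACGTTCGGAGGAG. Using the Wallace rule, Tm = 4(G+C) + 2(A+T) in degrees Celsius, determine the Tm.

Base counts: A=5, C=4, G=12, T=3
So N_AT = 8 and N_GC = 16.
Tm = 2×8 + 4×16 = 80°C

80°C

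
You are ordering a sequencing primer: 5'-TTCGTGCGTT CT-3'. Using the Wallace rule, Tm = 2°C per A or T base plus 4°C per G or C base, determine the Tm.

Scanning the sequence gives G=3, C=3, A=0, T=6.
AT pairs contribute 6, GC pairs contribute 6.
Tm = 2(6) + 4(6) = 12 + 24 = 36°C

36°C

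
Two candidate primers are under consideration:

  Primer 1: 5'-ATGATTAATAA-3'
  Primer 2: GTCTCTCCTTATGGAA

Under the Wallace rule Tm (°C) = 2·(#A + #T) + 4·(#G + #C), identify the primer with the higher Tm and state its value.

Primer 2, 46°C

Primer 1: A+T=10, G+C=1 → Tm = 2(10)+4(1) = 24°C
Primer 2: A+T=9, G+C=7 → Tm = 2(9)+4(7) = 46°C
24°C vs 46°C → primer 2 is higher.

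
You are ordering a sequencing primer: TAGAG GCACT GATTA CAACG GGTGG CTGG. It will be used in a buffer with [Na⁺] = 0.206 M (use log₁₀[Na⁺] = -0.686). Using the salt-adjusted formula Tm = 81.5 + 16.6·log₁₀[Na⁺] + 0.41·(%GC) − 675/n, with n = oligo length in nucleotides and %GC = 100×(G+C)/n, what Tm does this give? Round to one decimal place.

Length n = 29. Scanning the sequence gives G=11, A=7, C=5, T=6.
G+C = 16, so %GC = 16/29 × 100 = 55.172%
Salt term: 16.6 × (-0.686) = -11.388
GC term: 0.41 × 55.172 = 22.621; length term: −675/29 = −23.276
Tm = 81.5 + (-11.388) + 22.621 − 23.276 = 69.457 → 69.5°C

69.5°C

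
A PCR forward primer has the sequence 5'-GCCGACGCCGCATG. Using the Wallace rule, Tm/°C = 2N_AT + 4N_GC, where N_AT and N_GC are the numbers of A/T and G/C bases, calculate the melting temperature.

50°C

A=2, C=6, T=1, G=5
A+T = 3, G+C = 11
Tm = 2(3) + 4(11) = 6 + 44 = 50°C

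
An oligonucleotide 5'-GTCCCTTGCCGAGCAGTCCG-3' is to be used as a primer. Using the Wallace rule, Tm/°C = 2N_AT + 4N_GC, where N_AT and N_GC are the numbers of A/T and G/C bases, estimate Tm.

Scanning the sequence gives A=2, T=4, G=6, C=8.
A+T = 6, G+C = 14
Tm = 2×6 + 4×14 = 68°C

68°C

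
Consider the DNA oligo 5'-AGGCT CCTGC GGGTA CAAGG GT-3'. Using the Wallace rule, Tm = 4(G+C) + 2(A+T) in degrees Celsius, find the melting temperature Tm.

72°C

Scanning the sequence gives G=9, T=4, A=4, C=5.
AT pairs contribute 8, GC pairs contribute 14.
Tm = 2×8 + 4×14 = 72°C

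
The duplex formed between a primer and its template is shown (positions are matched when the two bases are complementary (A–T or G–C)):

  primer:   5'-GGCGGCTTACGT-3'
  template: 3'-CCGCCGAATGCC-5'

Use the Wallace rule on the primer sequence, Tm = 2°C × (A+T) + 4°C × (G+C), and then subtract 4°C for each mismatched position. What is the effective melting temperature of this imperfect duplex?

Primer base counts: A=1, T=3, G=5, C=3 → A+T=4, G+C=8
Perfect-match Tm = 2(4) + 4(8) = 8 + 32 = 40°C
Mismatches (positions where the bases are not complementary): 1 (at position 12)
Effective Tm = 40 − 1×4 = 40 − 4 = 36°C

36°C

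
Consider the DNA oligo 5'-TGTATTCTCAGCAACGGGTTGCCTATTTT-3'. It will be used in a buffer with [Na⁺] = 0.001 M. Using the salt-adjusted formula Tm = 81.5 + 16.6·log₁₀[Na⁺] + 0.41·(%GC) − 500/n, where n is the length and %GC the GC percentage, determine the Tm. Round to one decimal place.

Length n = 29. Base counts: G=6, C=6, A=5, T=12
G+C = 12, so %GC = 12/29 × 100 = 41.379%
Salt term: 16.6 × (-3) = -49.8
GC term: 0.41 × 41.379 = 16.965; length term: −500/29 = −17.241
Tm = 81.5 + (-49.8) + 16.965 − 17.241 = 31.424 → 31.4°C

31.4°C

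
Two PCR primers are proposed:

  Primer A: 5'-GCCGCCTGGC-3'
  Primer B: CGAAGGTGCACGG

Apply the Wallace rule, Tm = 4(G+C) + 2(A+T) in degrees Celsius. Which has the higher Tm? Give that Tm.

Primer B, 44°C

Primer A: A+T=1, G+C=9 → Tm = 2(1)+4(9) = 38°C
Primer B: A+T=4, G+C=9 → Tm = 2(4)+4(9) = 44°C
38°C vs 44°C → primer B is higher.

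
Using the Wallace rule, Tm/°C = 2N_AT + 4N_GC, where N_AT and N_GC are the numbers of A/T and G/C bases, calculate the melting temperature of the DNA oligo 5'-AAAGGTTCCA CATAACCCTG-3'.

Scanning the sequence gives G=3, C=6, A=7, T=4.
AT pairs contribute 11, GC pairs contribute 9.
Tm = 2×11 + 4×9 = 58°C

58°C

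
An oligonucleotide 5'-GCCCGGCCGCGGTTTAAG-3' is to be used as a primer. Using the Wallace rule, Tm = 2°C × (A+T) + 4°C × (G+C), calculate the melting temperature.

62°C

Scanning the sequence gives G=7, A=2, C=6, T=3.
So N_AT = 5 and N_GC = 13.
Tm = 2(5) + 4(13) = 10 + 52 = 62°C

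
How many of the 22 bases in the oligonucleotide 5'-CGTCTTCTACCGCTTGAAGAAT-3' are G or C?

Base counts: A=5, T=7, C=6, G=4
Total G or C: 4 + 6 = 10

10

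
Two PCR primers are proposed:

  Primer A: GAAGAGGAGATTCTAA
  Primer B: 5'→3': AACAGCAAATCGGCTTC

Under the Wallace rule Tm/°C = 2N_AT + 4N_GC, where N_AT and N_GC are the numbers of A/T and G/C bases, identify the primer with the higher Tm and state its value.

Primer A: A+T=10, G+C=6 → Tm = 2(10)+4(6) = 44°C
Primer B: A+T=9, G+C=8 → Tm = 2(9)+4(8) = 50°C
44°C vs 50°C → primer B is higher.

Primer B, 50°C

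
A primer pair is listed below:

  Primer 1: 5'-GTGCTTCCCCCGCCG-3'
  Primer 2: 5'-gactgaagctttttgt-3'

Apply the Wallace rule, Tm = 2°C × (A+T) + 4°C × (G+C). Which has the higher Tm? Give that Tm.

Primer 1, 54°C

Primer 1: A+T=3, G+C=12 → Tm = 2(3)+4(12) = 54°C
Primer 2: A+T=10, G+C=6 → Tm = 2(10)+4(6) = 44°C
54°C vs 44°C → primer 1 is higher.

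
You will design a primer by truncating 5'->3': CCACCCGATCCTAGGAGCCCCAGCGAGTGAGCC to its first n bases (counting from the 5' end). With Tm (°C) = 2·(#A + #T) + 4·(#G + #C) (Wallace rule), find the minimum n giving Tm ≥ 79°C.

n = 24

First 23 bases: CCACCCGATCCTAGGAGCCCCAG → Tm = 78°C (< 79°C)
First 24 bases: CCACCCGATCCTAGGAGCCCCAGC → Tm = 82°C (≥ 79°C)
Since every base adds ≥2°C, Tm only increases with n, so the threshold is first crossed at n = 24.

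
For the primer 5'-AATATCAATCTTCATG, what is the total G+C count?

C=3, G=1, T=6, A=6
G+C = 1 + 3 = 4

4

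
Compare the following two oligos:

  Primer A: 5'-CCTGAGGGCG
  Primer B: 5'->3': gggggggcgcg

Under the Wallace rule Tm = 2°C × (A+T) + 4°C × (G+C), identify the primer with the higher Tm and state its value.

Primer B, 44°C

Primer A: A+T=2, G+C=8 → Tm = 2(2)+4(8) = 36°C
Primer B: A+T=0, G+C=11 → Tm = 2(0)+4(11) = 44°C
36°C vs 44°C → primer B is higher.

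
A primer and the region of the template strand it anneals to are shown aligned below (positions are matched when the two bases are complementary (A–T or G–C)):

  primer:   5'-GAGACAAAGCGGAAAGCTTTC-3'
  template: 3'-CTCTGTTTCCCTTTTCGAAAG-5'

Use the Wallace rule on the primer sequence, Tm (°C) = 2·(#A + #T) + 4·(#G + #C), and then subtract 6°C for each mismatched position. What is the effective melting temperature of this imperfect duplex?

Primer base counts: A=8, T=3, G=6, C=4 → A+T=11, G+C=10
Perfect-match Tm = 2(11) + 4(10) = 22 + 40 = 62°C
Mismatches (positions where the bases are not complementary): 2 (at positions 10, 12)
Effective Tm = 62 − 2×6 = 62 − 12 = 50°C

50°C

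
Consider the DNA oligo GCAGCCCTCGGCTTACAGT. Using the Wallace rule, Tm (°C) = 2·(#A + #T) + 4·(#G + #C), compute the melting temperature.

62°C

Counting bases: T=4, C=7, A=3, G=5
AT pairs contribute 7, GC pairs contribute 12.
Tm = 2(7) + 4(12) = 14 + 48 = 62°C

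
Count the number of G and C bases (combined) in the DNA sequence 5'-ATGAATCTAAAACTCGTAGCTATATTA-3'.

A=11, C=4, G=3, T=9
G+C = 3 + 4 = 7

7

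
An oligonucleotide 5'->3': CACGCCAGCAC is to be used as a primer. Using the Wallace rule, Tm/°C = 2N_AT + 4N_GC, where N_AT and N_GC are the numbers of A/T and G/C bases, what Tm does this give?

Base counts: T=0, G=2, A=3, C=6
So N_AT = 3 and N_GC = 8.
Tm = 2(3) + 4(8) = 6 + 32 = 38°C

38°C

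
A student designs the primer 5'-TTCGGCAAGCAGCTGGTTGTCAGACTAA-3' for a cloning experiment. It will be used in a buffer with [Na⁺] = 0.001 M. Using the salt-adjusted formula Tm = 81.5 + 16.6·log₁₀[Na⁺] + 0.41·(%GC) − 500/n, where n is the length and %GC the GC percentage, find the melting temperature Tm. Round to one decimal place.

Length n = 28. Base counts: A=7, T=7, C=6, G=8
G+C = 14, so %GC = 14/28 × 100 = 50%
Salt term: 16.6 × (-3) = -49.8
GC term: 0.41 × 50 = 20.5; length term: −500/28 = −17.857
Tm = 81.5 + (-49.8) + 20.5 − 17.857 = 34.343 → 34.3°C

34.3°C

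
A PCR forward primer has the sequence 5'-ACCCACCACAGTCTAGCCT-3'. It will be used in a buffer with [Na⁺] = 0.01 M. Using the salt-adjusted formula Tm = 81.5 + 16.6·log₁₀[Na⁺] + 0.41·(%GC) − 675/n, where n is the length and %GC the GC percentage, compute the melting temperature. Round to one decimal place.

36.5°C

Length n = 19. Counting bases: C=9, T=3, A=5, G=2
G+C = 11, so %GC = 11/19 × 100 = 57.895%
Salt term: 16.6 × (-2) = -33.2
GC term: 0.41 × 57.895 = 23.737; length term: −675/19 = −35.526
Tm = 81.5 + (-33.2) + 23.737 − 35.526 = 36.511 → 36.5°C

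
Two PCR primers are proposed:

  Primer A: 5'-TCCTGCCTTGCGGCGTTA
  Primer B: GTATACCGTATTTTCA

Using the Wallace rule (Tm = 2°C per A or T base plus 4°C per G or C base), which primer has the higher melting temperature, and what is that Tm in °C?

Primer A, 58°C

Primer A: A+T=7, G+C=11 → Tm = 2(7)+4(11) = 58°C
Primer B: A+T=11, G+C=5 → Tm = 2(11)+4(5) = 42°C
58°C vs 42°C → primer A is higher.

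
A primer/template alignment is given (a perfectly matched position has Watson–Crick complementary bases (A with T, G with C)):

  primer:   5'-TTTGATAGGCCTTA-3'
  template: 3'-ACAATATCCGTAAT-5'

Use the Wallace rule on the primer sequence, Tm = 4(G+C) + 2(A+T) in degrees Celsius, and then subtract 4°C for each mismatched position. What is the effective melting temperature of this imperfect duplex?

Primer base counts: A=3, T=6, G=3, C=2 → A+T=9, G+C=5
Perfect-match Tm = 2(9) + 4(5) = 18 + 20 = 38°C
Mismatches (positions where the bases are not complementary): 3 (at positions 2, 4, 11)
Effective Tm = 38 − 3×4 = 38 − 12 = 26°C

26°C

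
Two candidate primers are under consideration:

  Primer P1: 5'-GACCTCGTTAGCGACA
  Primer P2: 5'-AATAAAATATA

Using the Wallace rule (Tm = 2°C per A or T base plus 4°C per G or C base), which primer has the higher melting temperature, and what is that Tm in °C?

Primer P1, 50°C

Primer P1: A+T=7, G+C=9 → Tm = 2(7)+4(9) = 50°C
Primer P2: A+T=11, G+C=0 → Tm = 2(11)+4(0) = 22°C
50°C vs 22°C → primer P1 is higher.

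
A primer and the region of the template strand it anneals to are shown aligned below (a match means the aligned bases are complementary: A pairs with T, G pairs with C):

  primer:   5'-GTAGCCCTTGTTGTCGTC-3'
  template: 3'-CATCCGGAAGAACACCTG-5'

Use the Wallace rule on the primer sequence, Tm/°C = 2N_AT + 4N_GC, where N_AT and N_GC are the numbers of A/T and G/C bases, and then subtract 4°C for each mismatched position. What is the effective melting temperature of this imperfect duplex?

40°C

Primer base counts: A=1, T=7, G=5, C=5 → A+T=8, G+C=10
Perfect-match Tm = 2(8) + 4(10) = 16 + 40 = 56°C
Mismatches (positions where the bases are not complementary): 4 (at positions 5, 10, 15, 17)
Effective Tm = 56 − 4×4 = 56 − 16 = 40°C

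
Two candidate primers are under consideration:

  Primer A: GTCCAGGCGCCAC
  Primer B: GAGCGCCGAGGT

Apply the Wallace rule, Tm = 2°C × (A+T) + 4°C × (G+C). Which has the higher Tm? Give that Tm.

Primer A, 46°C

Primer A: A+T=3, G+C=10 → Tm = 2(3)+4(10) = 46°C
Primer B: A+T=3, G+C=9 → Tm = 2(3)+4(9) = 42°C
46°C vs 42°C → primer A is higher.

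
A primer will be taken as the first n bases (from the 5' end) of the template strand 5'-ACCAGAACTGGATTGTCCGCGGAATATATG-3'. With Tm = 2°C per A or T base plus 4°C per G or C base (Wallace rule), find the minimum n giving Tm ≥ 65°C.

First 20 bases: ACCAGAACTGGATTGTCCGC → Tm = 62°C (< 65°C)
First 21 bases: ACCAGAACTGGATTGTCCGCG → Tm = 66°C (≥ 65°C)
Since every base adds ≥2°C, Tm only increases with n, so the threshold is first crossed at n = 21.

n = 21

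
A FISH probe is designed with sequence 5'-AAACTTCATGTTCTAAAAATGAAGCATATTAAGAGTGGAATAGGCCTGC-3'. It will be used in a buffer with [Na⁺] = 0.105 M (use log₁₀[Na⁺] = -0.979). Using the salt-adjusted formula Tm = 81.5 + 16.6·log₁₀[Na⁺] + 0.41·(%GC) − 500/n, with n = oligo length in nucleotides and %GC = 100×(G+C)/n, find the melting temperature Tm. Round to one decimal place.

Length n = 49. A=19, T=13, G=10, C=7
G+C = 17, so %GC = 17/49 × 100 = 34.694%
Salt term: 16.6 × (-0.979) = -16.251
GC term: 0.41 × 34.694 = 14.225; length term: −500/49 = −10.204
Tm = 81.5 + (-16.251) + 14.225 − 10.204 = 69.27 → 69.3°C

69.3°C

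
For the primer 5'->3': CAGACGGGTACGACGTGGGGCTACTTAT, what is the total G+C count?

16

Counting bases: A=6, G=10, T=6, C=6
G+C = 10 + 6 = 16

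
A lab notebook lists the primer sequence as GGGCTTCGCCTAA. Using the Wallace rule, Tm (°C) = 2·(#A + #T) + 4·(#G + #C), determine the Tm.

Scanning the sequence gives G=4, C=4, A=2, T=3.
So N_AT = 5 and N_GC = 8.
Tm = 4·8 + 2·5 = 32 + 10 = 42°C

42°C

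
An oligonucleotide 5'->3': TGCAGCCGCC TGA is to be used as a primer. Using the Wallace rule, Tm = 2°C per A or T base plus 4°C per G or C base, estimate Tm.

44°C

T=2, G=4, A=2, C=5
So N_AT = 4 and N_GC = 9.
Tm = 2(4) + 4(9) = 8 + 36 = 44°C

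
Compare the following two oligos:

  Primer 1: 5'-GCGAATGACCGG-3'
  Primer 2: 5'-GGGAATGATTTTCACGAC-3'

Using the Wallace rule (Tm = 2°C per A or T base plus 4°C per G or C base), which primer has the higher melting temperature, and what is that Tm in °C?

Primer 1: A+T=4, G+C=8 → Tm = 2(4)+4(8) = 40°C
Primer 2: A+T=10, G+C=8 → Tm = 2(10)+4(8) = 52°C
40°C vs 52°C → primer 2 is higher.

Primer 2, 52°C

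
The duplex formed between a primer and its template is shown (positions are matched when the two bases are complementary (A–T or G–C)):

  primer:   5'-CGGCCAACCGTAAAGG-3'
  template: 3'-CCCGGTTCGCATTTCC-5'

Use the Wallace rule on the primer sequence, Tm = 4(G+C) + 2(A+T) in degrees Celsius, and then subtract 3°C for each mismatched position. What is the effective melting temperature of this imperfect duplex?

Primer base counts: A=5, T=1, G=5, C=5 → A+T=6, G+C=10
Perfect-match Tm = 2(6) + 4(10) = 12 + 40 = 52°C
Mismatches (positions where the bases are not complementary): 2 (at positions 1, 8)
Effective Tm = 52 − 2×3 = 52 − 6 = 46°C

46°C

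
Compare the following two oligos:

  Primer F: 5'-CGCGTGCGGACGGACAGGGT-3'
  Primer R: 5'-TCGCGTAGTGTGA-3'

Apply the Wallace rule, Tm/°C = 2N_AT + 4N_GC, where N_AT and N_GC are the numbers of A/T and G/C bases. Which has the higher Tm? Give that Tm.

Primer F: A+T=5, G+C=15 → Tm = 2(5)+4(15) = 70°C
Primer R: A+T=6, G+C=7 → Tm = 2(6)+4(7) = 40°C
70°C vs 40°C → primer F is higher.

Primer F, 70°C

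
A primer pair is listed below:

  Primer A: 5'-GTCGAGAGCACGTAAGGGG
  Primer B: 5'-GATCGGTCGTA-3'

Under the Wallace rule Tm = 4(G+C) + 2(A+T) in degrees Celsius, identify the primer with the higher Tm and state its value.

Primer A, 62°C

Primer A: A+T=7, G+C=12 → Tm = 2(7)+4(12) = 62°C
Primer B: A+T=5, G+C=6 → Tm = 2(5)+4(6) = 34°C
62°C vs 34°C → primer A is higher.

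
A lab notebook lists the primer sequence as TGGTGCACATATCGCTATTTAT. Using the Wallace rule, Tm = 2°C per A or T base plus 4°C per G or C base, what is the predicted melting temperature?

60°C

Counting bases: G=4, T=9, A=5, C=4
So N_AT = 14 and N_GC = 8.
Tm = 4·8 + 2·14 = 32 + 28 = 60°C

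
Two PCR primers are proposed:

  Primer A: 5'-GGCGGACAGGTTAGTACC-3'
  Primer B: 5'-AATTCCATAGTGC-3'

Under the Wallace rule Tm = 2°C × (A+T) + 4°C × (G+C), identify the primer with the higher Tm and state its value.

Primer A: A+T=7, G+C=11 → Tm = 2(7)+4(11) = 58°C
Primer B: A+T=8, G+C=5 → Tm = 2(8)+4(5) = 36°C
58°C vs 36°C → primer A is higher.

Primer A, 58°C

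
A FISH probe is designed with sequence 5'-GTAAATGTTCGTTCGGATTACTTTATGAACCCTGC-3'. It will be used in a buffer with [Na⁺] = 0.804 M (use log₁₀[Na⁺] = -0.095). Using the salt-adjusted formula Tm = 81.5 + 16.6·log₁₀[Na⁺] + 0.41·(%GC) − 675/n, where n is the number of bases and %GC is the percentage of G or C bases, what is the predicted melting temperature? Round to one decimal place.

77.0°C

Length n = 35. Counting bases: T=13, A=8, C=7, G=7
G+C = 14, so %GC = 14/35 × 100 = 40%
Salt term: 16.6 × (-0.095) = -1.577
GC term: 0.41 × 40 = 16.4; length term: −675/35 = −19.286
Tm = 81.5 + (-1.577) + 16.4 − 19.286 = 77.037 → 77.0°C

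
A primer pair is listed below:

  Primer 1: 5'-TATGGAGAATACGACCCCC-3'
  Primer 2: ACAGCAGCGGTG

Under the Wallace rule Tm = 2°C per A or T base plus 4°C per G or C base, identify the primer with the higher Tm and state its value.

Primer 1, 58°C

Primer 1: A+T=9, G+C=10 → Tm = 2(9)+4(10) = 58°C
Primer 2: A+T=4, G+C=8 → Tm = 2(4)+4(8) = 40°C
58°C vs 40°C → primer 1 is higher.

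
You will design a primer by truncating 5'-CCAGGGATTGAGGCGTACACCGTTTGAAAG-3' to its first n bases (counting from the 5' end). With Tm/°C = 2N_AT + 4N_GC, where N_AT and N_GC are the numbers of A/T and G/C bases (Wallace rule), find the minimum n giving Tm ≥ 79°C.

n = 26

First 25 bases: CCAGGGATTGAGGCGTACACCGTTT → Tm = 78°C (< 79°C)
First 26 bases: CCAGGGATTGAGGCGTACACCGTTTG → Tm = 82°C (≥ 79°C)
Each additional base adds 2°C (A/T) or 4°C (G/C), so Tm is non-decreasing in n; n = 26 is the first length to reach 79°C.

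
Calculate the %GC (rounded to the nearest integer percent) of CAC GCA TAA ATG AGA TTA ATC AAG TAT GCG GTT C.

Scanning the sequence gives A=12, C=6, G=7, T=9.
G+C = 7 + 6 = 13 out of 34 bases
%GC = 13/34 × 100 = 38.24% ≈ 38%

38%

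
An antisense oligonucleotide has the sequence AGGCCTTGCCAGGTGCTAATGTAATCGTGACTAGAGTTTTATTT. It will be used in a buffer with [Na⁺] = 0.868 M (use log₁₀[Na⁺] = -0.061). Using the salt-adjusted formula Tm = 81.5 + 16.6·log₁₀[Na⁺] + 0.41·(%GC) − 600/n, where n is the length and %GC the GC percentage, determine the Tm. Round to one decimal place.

83.6°C

Length n = 44. Scanning the sequence gives A=10, G=11, C=7, T=16.
G+C = 18, so %GC = 18/44 × 100 = 40.909%
Salt term: 16.6 × (-0.061) = -1.013
GC term: 0.41 × 40.909 = 16.773; length term: −600/44 = −13.636
Tm = 81.5 + (-1.013) + 16.773 − 13.636 = 83.624 → 83.6°C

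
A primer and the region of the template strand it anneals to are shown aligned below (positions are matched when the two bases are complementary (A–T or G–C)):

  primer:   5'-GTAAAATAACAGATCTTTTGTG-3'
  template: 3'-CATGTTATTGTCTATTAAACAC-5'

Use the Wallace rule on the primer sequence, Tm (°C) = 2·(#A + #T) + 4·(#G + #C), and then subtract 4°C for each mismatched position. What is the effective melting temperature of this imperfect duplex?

44°C

Primer base counts: A=8, T=8, G=4, C=2 → A+T=16, G+C=6
Perfect-match Tm = 2(16) + 4(6) = 32 + 24 = 56°C
Mismatches (positions where the bases are not complementary): 3 (at positions 4, 15, 16)
Effective Tm = 56 − 3×4 = 56 − 12 = 44°C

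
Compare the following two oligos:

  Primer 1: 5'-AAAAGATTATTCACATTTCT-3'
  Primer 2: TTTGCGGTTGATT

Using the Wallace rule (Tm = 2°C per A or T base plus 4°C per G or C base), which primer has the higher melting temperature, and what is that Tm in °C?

Primer 1, 48°C

Primer 1: A+T=16, G+C=4 → Tm = 2(16)+4(4) = 48°C
Primer 2: A+T=8, G+C=5 → Tm = 2(8)+4(5) = 36°C
48°C vs 36°C → primer 1 is higher.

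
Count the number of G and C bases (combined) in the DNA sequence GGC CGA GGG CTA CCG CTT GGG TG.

Counting bases: C=6, G=11, T=4, A=2
G+C = 11 + 6 = 17

17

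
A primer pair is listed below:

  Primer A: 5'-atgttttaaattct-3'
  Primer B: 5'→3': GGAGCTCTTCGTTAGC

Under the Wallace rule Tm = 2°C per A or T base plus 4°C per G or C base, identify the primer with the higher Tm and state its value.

Primer B, 50°C

Primer A: A+T=12, G+C=2 → Tm = 2(12)+4(2) = 32°C
Primer B: A+T=7, G+C=9 → Tm = 2(7)+4(9) = 50°C
32°C vs 50°C → primer B is higher.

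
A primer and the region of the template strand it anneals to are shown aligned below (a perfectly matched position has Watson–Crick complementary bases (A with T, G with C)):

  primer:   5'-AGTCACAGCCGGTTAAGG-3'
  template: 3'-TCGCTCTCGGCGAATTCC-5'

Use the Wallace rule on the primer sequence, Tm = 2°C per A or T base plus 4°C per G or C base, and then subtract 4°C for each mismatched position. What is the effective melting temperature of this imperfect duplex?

40°C

Primer base counts: A=5, T=3, G=6, C=4 → A+T=8, G+C=10
Perfect-match Tm = 2(8) + 4(10) = 16 + 40 = 56°C
Mismatches (positions where the bases are not complementary): 4 (at positions 3, 4, 6, 12)
Effective Tm = 56 − 4×4 = 56 − 16 = 40°C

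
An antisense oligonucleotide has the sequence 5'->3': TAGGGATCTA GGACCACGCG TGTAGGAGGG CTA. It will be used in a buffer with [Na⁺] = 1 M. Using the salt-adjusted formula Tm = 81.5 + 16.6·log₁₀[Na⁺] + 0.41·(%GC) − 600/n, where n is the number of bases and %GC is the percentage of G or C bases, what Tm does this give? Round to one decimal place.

86.9°C

Length n = 33. G=13, T=6, A=8, C=6
G+C = 19, so %GC = 19/33 × 100 = 57.576%
Salt term: 16.6 × (0) = 0
GC term: 0.41 × 57.576 = 23.606; length term: −600/33 = −18.182
Tm = 81.5 + (0) + 23.606 − 18.182 = 86.924 → 86.9°C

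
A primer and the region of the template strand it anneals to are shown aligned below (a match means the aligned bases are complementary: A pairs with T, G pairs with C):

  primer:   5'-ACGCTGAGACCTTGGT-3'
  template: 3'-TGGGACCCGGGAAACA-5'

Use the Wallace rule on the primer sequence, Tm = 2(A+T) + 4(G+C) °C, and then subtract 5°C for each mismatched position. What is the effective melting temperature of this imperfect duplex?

Primer base counts: A=3, T=4, G=5, C=4 → A+T=7, G+C=9
Perfect-match Tm = 2(7) + 4(9) = 14 + 36 = 50°C
Mismatches (positions where the bases are not complementary): 4 (at positions 3, 7, 9, 14)
Effective Tm = 50 − 4×5 = 50 − 20 = 30°C

30°C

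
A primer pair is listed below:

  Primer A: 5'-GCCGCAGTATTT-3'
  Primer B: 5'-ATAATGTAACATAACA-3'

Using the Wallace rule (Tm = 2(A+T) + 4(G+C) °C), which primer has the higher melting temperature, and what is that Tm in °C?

Primer A: A+T=6, G+C=6 → Tm = 2(6)+4(6) = 36°C
Primer B: A+T=13, G+C=3 → Tm = 2(13)+4(3) = 38°C
36°C vs 38°C → primer B is higher.

Primer B, 38°C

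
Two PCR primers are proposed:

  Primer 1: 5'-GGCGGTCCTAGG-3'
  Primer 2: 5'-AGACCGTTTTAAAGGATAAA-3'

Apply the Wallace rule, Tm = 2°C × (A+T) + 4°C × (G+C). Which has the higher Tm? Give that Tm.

Primer 2, 52°C

Primer 1: A+T=3, G+C=9 → Tm = 2(3)+4(9) = 42°C
Primer 2: A+T=14, G+C=6 → Tm = 2(14)+4(6) = 52°C
42°C vs 52°C → primer 2 is higher.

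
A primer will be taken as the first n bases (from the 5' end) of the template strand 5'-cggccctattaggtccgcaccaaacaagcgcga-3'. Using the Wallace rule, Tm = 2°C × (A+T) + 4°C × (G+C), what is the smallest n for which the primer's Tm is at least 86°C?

First 27 bases: CGGCCCTATTAGGTCCGCACCAAACAA → Tm = 84°C (< 86°C)
First 28 bases: CGGCCCTATTAGGTCCGCACCAAACAAG → Tm = 88°C (≥ 86°C)
Since every base adds ≥2°C, Tm only increases with n, so the threshold is first crossed at n = 28.

n = 28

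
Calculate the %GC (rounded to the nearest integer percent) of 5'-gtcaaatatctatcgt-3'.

31%

C=3, T=6, A=5, G=2
G+C = 2 + 3 = 5 out of 16 bases
%GC = 5/16 × 100 = 31.25% ≈ 31%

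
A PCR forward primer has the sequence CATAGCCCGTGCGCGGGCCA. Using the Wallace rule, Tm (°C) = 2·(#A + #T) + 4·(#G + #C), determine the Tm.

70°C

Scanning the sequence gives T=2, C=8, A=3, G=7.
AT pairs contribute 5, GC pairs contribute 15.
Tm = 4·15 + 2·5 = 60 + 10 = 70°C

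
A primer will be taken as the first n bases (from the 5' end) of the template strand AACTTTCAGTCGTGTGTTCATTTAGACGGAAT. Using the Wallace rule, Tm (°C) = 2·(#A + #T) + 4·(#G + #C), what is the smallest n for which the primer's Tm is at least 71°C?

n = 27

First 26 bases: AACTTTCAGTCGTGTGTTCATTTAGA → Tm = 70°C (< 71°C)
First 27 bases: AACTTTCAGTCGTGTGTTCATTTAGAC → Tm = 74°C (≥ 71°C)
Since every base adds ≥2°C, Tm only increases with n, so the threshold is first crossed at n = 27.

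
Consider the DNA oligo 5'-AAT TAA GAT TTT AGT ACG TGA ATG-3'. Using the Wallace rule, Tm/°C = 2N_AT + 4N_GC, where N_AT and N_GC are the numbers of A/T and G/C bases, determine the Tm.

Counting bases: A=9, T=9, C=1, G=5
A+T = 18, G+C = 6
Tm = 2×18 + 4×6 = 60°C

60°C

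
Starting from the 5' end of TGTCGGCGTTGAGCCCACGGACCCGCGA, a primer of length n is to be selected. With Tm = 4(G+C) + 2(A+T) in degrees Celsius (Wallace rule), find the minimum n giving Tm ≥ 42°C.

n = 13

First 12 bases: TGTCGGCGTTGA → Tm = 38°C (< 42°C)
First 13 bases: TGTCGGCGTTGAG → Tm = 42°C (≥ 42°C)
Since every base adds ≥2°C, Tm only increases with n, so the threshold is first crossed at n = 13.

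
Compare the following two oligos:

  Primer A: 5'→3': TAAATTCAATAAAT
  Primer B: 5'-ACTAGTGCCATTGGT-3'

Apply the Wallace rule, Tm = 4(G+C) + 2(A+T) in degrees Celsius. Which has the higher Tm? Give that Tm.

Primer A: A+T=13, G+C=1 → Tm = 2(13)+4(1) = 30°C
Primer B: A+T=8, G+C=7 → Tm = 2(8)+4(7) = 44°C
30°C vs 44°C → primer B is higher.

Primer B, 44°C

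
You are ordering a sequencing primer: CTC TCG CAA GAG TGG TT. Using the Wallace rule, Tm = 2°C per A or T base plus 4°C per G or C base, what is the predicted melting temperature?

Base counts: T=5, C=4, G=5, A=3
So N_AT = 8 and N_GC = 9.
Tm = 2×8 + 4×9 = 52°C

52°C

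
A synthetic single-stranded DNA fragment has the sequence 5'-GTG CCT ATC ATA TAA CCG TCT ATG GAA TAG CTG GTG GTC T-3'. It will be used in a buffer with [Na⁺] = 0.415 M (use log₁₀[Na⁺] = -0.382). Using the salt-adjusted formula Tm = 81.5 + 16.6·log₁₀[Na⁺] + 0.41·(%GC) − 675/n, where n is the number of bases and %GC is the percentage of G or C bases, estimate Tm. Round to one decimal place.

76.7°C

Length n = 40. Scanning the sequence gives C=8, G=10, A=9, T=13.
G+C = 18, so %GC = 18/40 × 100 = 45%
Salt term: 16.6 × (-0.382) = -6.341
GC term: 0.41 × 45 = 18.45; length term: −675/40 = −16.875
Tm = 81.5 + (-6.341) + 18.45 − 16.875 = 76.734 → 76.7°C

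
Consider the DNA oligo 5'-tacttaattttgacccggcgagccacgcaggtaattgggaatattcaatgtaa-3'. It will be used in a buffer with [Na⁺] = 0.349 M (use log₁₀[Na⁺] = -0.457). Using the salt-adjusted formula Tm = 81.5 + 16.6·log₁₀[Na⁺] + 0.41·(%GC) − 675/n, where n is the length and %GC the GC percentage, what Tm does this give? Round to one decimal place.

78.2°C

Length n = 53. G=12, T=15, A=16, C=10
G+C = 22, so %GC = 22/53 × 100 = 41.509%
Salt term: 16.6 × (-0.457) = -7.586
GC term: 0.41 × 41.509 = 17.019; length term: −675/53 = −12.736
Tm = 81.5 + (-7.586) + 17.019 − 12.736 = 78.197 → 78.2°C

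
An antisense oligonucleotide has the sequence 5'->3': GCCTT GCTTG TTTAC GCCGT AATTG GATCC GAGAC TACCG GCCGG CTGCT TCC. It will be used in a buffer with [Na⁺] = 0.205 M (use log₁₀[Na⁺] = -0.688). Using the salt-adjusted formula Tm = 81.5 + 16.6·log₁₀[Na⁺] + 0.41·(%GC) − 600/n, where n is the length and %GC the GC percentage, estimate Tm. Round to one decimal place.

Length n = 53. Base counts: G=14, A=7, T=15, C=17
G+C = 31, so %GC = 31/53 × 100 = 58.491%
Salt term: 16.6 × (-0.688) = -11.421
GC term: 0.41 × 58.491 = 23.981; length term: −600/53 = −11.321
Tm = 81.5 + (-11.421) + 23.981 − 11.321 = 82.739 → 82.7°C

82.7°C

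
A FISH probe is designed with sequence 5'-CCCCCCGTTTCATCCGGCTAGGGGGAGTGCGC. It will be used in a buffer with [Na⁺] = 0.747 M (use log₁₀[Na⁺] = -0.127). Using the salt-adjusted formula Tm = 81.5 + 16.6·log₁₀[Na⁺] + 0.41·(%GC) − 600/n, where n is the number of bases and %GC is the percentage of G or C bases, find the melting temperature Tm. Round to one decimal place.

90.1°C

Length n = 32. G=11, C=12, A=3, T=6
G+C = 23, so %GC = 23/32 × 100 = 71.875%
Salt term: 16.6 × (-0.127) = -2.108
GC term: 0.41 × 71.875 = 29.469; length term: −600/32 = −18.75
Tm = 81.5 + (-2.108) + 29.469 − 18.75 = 90.111 → 90.1°C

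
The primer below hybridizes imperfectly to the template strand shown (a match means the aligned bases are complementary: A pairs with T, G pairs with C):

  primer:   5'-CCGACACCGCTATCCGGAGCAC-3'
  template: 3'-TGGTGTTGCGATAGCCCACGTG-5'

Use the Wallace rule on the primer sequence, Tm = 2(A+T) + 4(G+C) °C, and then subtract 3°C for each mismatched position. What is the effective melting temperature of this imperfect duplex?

59°C

Primer base counts: A=5, T=2, G=5, C=10 → A+T=7, G+C=15
Perfect-match Tm = 2(7) + 4(15) = 14 + 60 = 74°C
Mismatches (positions where the bases are not complementary): 5 (at positions 1, 3, 7, 15, 18)
Effective Tm = 74 − 5×3 = 74 − 15 = 59°C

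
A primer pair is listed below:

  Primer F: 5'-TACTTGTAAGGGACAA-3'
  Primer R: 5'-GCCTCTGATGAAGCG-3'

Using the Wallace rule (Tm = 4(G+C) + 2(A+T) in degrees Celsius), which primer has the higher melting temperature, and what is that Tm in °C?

Primer R, 48°C

Primer F: A+T=10, G+C=6 → Tm = 2(10)+4(6) = 44°C
Primer R: A+T=6, G+C=9 → Tm = 2(6)+4(9) = 48°C
44°C vs 48°C → primer R is higher.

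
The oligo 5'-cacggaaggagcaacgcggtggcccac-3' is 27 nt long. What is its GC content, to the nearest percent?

70%

Counting bases: A=7, C=9, T=1, G=10
G+C = 10 + 9 = 19 out of 27 bases
%GC = 19/27 × 100 = 70.37% ≈ 70%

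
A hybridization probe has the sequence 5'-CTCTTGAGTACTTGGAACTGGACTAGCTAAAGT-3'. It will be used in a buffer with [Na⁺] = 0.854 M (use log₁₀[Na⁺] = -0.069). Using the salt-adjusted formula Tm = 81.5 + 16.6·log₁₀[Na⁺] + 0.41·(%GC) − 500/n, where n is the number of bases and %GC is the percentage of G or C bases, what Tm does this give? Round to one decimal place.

Length n = 33. T=10, C=6, A=9, G=8
G+C = 14, so %GC = 14/33 × 100 = 42.424%
Salt term: 16.6 × (-0.069) = -1.145
GC term: 0.41 × 42.424 = 17.394; length term: −500/33 = −15.152
Tm = 81.5 + (-1.145) + 17.394 − 15.152 = 82.597 → 82.6°C

82.6°C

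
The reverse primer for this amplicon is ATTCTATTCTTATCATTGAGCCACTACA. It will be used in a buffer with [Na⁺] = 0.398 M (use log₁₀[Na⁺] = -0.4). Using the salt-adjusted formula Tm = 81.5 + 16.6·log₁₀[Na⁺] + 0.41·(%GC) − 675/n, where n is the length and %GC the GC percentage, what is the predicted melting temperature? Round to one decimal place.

63.9°C

Length n = 28. T=11, C=7, A=8, G=2
G+C = 9, so %GC = 9/28 × 100 = 32.143%
Salt term: 16.6 × (-0.4) = -6.64
GC term: 0.41 × 32.143 = 13.179; length term: −675/28 = −24.107
Tm = 81.5 + (-6.64) + 13.179 − 24.107 = 63.932 → 63.9°C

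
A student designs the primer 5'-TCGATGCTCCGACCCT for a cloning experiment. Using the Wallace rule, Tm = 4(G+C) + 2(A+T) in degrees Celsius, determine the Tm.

Scanning the sequence gives T=4, A=2, G=3, C=7.
AT pairs contribute 6, GC pairs contribute 10.
Tm = 2×6 + 4×10 = 52°C

52°C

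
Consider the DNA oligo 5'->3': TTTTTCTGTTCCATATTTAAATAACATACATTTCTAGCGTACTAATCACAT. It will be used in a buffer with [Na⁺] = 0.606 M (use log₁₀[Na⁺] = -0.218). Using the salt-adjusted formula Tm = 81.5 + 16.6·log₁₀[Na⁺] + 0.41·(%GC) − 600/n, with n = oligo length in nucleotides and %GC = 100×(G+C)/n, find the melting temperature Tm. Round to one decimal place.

76.6°C

Length n = 51. Counting bases: C=10, T=22, G=3, A=16
G+C = 13, so %GC = 13/51 × 100 = 25.49%
Salt term: 16.6 × (-0.218) = -3.619
GC term: 0.41 × 25.49 = 10.451; length term: −600/51 = −11.765
Tm = 81.5 + (-3.619) + 10.451 − 11.765 = 76.567 → 76.6°C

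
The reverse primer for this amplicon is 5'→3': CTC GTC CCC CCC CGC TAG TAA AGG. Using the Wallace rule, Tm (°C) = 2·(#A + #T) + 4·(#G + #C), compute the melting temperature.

80°C

Base counts: G=5, A=4, C=11, T=4
So N_AT = 8 and N_GC = 16.
Tm = 2(8) + 4(16) = 16 + 64 = 80°C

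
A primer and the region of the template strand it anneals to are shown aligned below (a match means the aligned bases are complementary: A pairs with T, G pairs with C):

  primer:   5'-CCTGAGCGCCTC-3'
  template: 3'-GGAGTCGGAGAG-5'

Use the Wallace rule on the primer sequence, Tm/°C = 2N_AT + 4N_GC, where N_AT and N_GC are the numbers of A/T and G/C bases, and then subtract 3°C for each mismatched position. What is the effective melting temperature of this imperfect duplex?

33°C

Primer base counts: A=1, T=2, G=3, C=6 → A+T=3, G+C=9
Perfect-match Tm = 2(3) + 4(9) = 6 + 36 = 42°C
Mismatches (positions where the bases are not complementary): 3 (at positions 4, 8, 9)
Effective Tm = 42 − 3×3 = 42 − 9 = 33°C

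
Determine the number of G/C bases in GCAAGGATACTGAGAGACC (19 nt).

Scanning the sequence gives A=7, G=6, C=4, T=2.
G+C = 6 + 4 = 10

10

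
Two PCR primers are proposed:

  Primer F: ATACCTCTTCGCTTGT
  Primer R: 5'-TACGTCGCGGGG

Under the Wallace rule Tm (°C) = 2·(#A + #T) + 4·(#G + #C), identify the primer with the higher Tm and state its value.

Primer F, 46°C

Primer F: A+T=9, G+C=7 → Tm = 2(9)+4(7) = 46°C
Primer R: A+T=3, G+C=9 → Tm = 2(3)+4(9) = 42°C
46°C vs 42°C → primer F is higher.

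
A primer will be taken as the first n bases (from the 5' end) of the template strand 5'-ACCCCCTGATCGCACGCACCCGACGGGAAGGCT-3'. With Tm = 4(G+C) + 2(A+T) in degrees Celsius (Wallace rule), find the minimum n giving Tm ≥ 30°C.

First 8 bases: ACCCCCTG → Tm = 28°C (< 30°C)
First 9 bases: ACCCCCTGA → Tm = 30°C (≥ 30°C)
Each additional base adds 2°C (A/T) or 4°C (G/C), so Tm is non-decreasing in n; n = 9 is the first length to reach 30°C.

n = 9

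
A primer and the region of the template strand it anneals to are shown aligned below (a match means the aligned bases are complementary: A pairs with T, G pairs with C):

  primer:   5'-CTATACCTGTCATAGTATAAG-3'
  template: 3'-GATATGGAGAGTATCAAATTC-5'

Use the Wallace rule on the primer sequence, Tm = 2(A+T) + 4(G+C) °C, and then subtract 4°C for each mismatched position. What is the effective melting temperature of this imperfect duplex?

Primer base counts: A=7, T=7, G=3, C=4 → A+T=14, G+C=7
Perfect-match Tm = 2(14) + 4(7) = 28 + 28 = 56°C
Mismatches (positions where the bases are not complementary): 2 (at positions 9, 17)
Effective Tm = 56 − 2×4 = 56 − 8 = 48°C

48°C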